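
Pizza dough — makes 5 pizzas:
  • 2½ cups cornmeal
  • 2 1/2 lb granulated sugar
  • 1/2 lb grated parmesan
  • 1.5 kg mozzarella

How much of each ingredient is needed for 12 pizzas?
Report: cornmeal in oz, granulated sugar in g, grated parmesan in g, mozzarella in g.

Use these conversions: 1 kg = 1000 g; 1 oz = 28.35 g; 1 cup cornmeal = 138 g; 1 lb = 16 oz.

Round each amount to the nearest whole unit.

cornmeal: 29 oz; granulated sugar: 2722 g; grated parmesan: 544 g; mozzarella: 3600 g

Scaling factor: 12/5 = 2.4.
cornmeal: 2.5 cup × 12/5 × 138 g/cup ÷ 28.35 g/oz ≈ 29 oz
granulated sugar: 2.5 lb × 12/5 × 16 oz/lb × 28.35 g/oz ≈ 2722 g
grated parmesan: 0.5 lb × 12/5 × 16 oz/lb × 28.35 g/oz ≈ 544 g
mozzarella: 1.5 kg × 12/5 × 1000 g/kg = 3600 g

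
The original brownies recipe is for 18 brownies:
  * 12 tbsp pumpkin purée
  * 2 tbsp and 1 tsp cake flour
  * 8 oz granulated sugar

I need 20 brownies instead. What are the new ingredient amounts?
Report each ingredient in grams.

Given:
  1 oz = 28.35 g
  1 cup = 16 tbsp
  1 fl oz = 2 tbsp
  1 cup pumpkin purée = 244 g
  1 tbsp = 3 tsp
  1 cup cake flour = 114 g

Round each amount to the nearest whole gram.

Scaling factor: 20/18 = 10/9.
pumpkin purée: 12 tbsp × 10/9 ÷ 16 tbsp/cup × 244 g/cup ≈ 203 g
cake flour: (2 tbsp + 1 tsp = 7/3 tbsp) × 10/9 ÷ 16 tbsp/cup × 114 g/cup ≈ 18 g
granulated sugar: 8 oz × 10/9 × 28.35 g/oz = 252 g

pumpkin purée: 203 g; cake flour: 18 g; granulated sugar: 252 g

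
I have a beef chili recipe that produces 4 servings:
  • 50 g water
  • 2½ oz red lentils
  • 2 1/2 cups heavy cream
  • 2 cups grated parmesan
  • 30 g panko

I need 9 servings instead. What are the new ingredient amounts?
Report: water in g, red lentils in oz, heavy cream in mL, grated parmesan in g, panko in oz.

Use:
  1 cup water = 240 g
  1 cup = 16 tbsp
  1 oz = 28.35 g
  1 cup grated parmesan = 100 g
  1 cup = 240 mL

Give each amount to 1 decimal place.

Scaling factor: 9/4 = 2.25.
water: 50 g × 9/4 = 112.5 g
red lentils: 2.5 oz × 9/4 ≈ 5.6 oz
heavy cream: 2.5 cup × 9/4 × 240 mL/cup = 1350.0 mL
grated parmesan: 2 cup × 9/4 × 100 g/cup = 450.0 g
panko: 30 g × 9/4 ÷ 28.35 g/oz ≈ 2.4 oz

water: 112.5 g; red lentils: 5.6 oz; heavy cream: 1350.0 mL; grated parmesan: 450.0 g; panko: 2.4 oz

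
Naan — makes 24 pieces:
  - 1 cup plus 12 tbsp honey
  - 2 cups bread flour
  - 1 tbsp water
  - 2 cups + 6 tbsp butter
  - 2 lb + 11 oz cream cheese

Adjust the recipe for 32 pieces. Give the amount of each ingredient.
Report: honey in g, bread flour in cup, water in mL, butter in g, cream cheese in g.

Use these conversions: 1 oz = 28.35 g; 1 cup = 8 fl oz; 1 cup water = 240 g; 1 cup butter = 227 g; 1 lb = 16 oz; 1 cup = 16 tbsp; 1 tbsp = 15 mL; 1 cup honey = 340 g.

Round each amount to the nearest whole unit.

honey: 793 g; bread flour: 3 cup; water: 20 mL; butter: 719 g; cream cheese: 1625 g

Scaling factor: 32/24 = 4/3.
honey: (1 cup + 12 tbsp = 1.75 cup) × 4/3 × 340 g/cup ≈ 793 g
bread flour: 2 cup × 4/3 ≈ 3 cup
water: 1 tbsp × 4/3 × 15 mL/tbsp = 20 mL
butter: (2 cup + 6 tbsp = 2.375 cup) × 4/3 × 227 g/cup ≈ 719 g
cream cheese: (2 lb + 11 oz = 2.6875 lb) × 4/3 × 16 oz/lb × 28.35 g/oz ≈ 1625 g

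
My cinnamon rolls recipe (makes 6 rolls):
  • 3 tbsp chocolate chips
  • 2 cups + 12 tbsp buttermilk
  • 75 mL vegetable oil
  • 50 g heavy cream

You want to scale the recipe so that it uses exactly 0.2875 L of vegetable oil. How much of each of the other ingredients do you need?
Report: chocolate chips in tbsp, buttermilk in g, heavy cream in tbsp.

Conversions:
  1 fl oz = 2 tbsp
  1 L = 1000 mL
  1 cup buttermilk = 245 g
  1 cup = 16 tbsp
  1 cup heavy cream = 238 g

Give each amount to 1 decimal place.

chocolate chips: 11.5 tbsp; buttermilk: 2582.7 g; heavy cream: 12.9 tbsp

The original recipe has 0.075 L of vegetable oil, so the scaling factor is 0.2875 ÷ 0.075 = 23/6.
chocolate chips: 3 tbsp × 23/6 = 11.5 tbsp
buttermilk: (2 cup + 12 tbsp = 2.75 cup) × 23/6 × 245 g/cup ≈ 2582.7 g
heavy cream: 50 g × 23/6 ÷ 238 g/cup × 16 tbsp/cup ≈ 12.9 tbsp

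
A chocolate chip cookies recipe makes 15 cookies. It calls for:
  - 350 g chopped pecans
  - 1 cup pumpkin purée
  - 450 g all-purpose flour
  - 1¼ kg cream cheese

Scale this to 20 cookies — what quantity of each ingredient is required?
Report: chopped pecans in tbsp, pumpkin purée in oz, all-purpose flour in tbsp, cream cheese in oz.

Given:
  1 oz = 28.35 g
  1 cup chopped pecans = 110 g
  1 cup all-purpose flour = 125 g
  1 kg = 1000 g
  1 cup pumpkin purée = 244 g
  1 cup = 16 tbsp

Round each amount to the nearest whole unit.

Scaling factor: 20/15 = 4/3.
chopped pecans: 350 g × 4/3 ÷ 110 g/cup × 16 tbsp/cup ≈ 68 tbsp
pumpkin purée: 1 cup × 4/3 × 244 g/cup ÷ 28.35 g/oz ≈ 11 oz
all-purpose flour: 450 g × 4/3 ÷ 125 g/cup × 16 tbsp/cup ≈ 77 tbsp
cream cheese: 1.25 kg × 4/3 × 1000 g/kg ÷ 28.35 g/oz ≈ 59 oz

chopped pecans: 68 tbsp; pumpkin purée: 11 oz; all-purpose flour: 77 tbsp; cream cheese: 59 oz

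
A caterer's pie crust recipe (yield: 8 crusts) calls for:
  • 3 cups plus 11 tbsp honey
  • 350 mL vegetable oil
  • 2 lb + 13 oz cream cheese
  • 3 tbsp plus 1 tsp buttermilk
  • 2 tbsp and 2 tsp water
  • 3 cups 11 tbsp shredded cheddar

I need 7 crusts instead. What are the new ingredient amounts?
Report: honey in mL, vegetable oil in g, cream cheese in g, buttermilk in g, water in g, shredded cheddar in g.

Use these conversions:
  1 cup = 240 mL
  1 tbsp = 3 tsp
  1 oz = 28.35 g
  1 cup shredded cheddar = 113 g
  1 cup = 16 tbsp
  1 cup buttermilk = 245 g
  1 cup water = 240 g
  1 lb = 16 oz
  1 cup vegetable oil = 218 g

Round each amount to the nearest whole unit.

honey: 774 mL; vegetable oil: 278 g; cream cheese: 1116 g; buttermilk: 45 g; water: 35 g; shredded cheddar: 365 g

Scaling factor: 7/8 = 0.875.
honey: (3 cup + 11 tbsp = 3.6875 cup) × 7/8 × 240 mL/cup ≈ 774 mL
vegetable oil: 350 mL × 7/8 ÷ 240 mL/cup × 218 g/cup ≈ 278 g
cream cheese: (2 lb + 13 oz = 2.8125 lb) × 7/8 × 16 oz/lb × 28.35 g/oz ≈ 1116 g
buttermilk: (3 tbsp + 1 tsp = 10/3 tbsp) × 7/8 ÷ 16 tbsp/cup × 245 g/cup ≈ 45 g
water: (2 tbsp + 2 tsp = 8/3 tbsp) × 7/8 ÷ 16 tbsp/cup × 240 g/cup = 35 g
shredded cheddar: (3 cup + 11 tbsp = 3.6875 cup) × 7/8 × 113 g/cup ≈ 365 g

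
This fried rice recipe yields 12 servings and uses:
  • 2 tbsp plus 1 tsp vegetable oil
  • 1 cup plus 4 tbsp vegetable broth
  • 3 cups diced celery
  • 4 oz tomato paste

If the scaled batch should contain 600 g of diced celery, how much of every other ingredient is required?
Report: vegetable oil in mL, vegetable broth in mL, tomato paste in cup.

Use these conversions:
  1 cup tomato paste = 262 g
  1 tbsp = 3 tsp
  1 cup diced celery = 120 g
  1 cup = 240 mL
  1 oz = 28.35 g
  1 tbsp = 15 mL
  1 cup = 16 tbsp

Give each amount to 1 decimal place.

The original recipe has 360 g of diced celery, so the scaling factor is 600 ÷ 360 = 5/3.
vegetable oil: (2 tbsp + 1 tsp = 7/3 tbsp) × 5/3 × 15 mL/tbsp ≈ 58.3 mL
vegetable broth: (1 cup + 4 tbsp = 1.25 cup) × 5/3 × 240 mL/cup = 500.0 mL
tomato paste: 4 oz × 5/3 × 28.35 g/oz ÷ 262 g/cup ≈ 0.7 cup

vegetable oil: 58.3 mL; vegetable broth: 500.0 mL; tomato paste: 0.7 cup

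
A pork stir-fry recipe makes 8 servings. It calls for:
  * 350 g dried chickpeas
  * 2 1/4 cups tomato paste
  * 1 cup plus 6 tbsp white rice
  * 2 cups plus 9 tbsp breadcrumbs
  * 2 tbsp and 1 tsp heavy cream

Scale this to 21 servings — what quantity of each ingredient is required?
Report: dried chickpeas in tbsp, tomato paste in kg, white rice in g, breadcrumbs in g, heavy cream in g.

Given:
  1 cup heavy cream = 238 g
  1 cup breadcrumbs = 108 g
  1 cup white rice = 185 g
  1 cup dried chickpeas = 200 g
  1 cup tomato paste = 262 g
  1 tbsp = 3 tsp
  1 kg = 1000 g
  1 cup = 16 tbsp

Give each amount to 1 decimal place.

dried chickpeas: 73.5 tbsp; tomato paste: 1.5 kg; white rice: 667.7 g; breadcrumbs: 726.5 g; heavy cream: 91.1 g

Scaling factor: 21/8 = 2.625.
dried chickpeas: 350 g × 21/8 ÷ 200 g/cup × 16 tbsp/cup = 73.5 tbsp
tomato paste: 2.25 cup × 21/8 × 262 g/cup ÷ 1000 g/kg ≈ 1.5 kg
white rice: (1 cup + 6 tbsp = 1.375 cup) × 21/8 × 185 g/cup ≈ 667.7 g
breadcrumbs: (2 cup + 9 tbsp = 2.5625 cup) × 21/8 × 108 g/cup ≈ 726.5 g
heavy cream: (2 tbsp + 1 tsp = 7/3 tbsp) × 21/8 ÷ 16 tbsp/cup × 238 g/cup ≈ 91.1 g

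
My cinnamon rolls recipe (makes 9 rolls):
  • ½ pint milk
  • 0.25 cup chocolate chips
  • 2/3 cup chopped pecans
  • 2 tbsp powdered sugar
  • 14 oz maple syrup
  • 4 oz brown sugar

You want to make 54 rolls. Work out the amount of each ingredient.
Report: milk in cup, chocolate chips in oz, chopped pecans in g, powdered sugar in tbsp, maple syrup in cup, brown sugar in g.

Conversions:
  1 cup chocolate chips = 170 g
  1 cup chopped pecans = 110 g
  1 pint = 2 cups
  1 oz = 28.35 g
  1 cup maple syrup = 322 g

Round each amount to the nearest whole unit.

Scaling factor: 54/9 = 6.
milk: 0.5 pint × 6 × 2 cup/pint = 6 cup
chocolate chips: 0.25 cup × 6 × 170 g/cup ÷ 28.35 g/oz ≈ 9 oz
chopped pecans: 2/3 cup × 6 × 110 g/cup = 440 g
powdered sugar: 2 tbsp × 6 = 12 tbsp
maple syrup: 14 oz × 6 × 28.35 g/oz ÷ 322 g/cup ≈ 7 cup
brown sugar: 4 oz × 6 × 28.35 g/oz ≈ 680 g

milk: 6 cup; chocolate chips: 9 oz; chopped pecans: 440 g; powdered sugar: 12 tbsp; maple syrup: 7 cup; brown sugar: 680 g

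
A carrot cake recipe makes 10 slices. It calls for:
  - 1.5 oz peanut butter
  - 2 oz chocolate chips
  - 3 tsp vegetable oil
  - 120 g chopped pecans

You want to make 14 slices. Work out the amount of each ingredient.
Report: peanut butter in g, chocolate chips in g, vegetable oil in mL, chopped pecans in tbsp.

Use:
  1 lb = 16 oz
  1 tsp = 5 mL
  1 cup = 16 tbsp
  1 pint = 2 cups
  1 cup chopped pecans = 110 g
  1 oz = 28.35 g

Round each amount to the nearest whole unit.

peanut butter: 60 g; chocolate chips: 79 g; vegetable oil: 21 mL; chopped pecans: 24 tbsp

Scaling factor: 14/10 = 7/5 = 1.4.
peanut butter: 1.5 oz × 7/5 × 28.35 g/oz ≈ 60 g
chocolate chips: 2 oz × 7/5 × 28.35 g/oz ≈ 79 g
vegetable oil: 3 tsp × 7/5 × 5 mL/tsp = 21 mL
chopped pecans: 120 g × 7/5 ÷ 110 g/cup × 16 tbsp/cup ≈ 24 tbsp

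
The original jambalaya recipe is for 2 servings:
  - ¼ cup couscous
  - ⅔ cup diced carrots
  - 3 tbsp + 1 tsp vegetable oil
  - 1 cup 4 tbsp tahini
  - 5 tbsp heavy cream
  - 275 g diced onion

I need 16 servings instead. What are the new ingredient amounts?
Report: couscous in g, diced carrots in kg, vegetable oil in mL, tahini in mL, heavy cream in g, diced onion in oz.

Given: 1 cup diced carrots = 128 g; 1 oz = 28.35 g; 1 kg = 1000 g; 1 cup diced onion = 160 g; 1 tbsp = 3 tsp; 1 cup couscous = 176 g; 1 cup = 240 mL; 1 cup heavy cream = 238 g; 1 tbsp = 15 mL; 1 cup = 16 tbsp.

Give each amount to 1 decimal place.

couscous: 352.0 g; diced carrots: 0.7 kg; vegetable oil: 400.0 mL; tahini: 2400.0 mL; heavy cream: 595.0 g; diced onion: 77.6 oz

Scaling factor: 16/2 = 8.
couscous: 0.25 cup × 8 × 176 g/cup = 352.0 g
diced carrots: 2/3 cup × 8 × 128 g/cup ÷ 1000 g/kg ≈ 0.7 kg
vegetable oil: (3 tbsp + 1 tsp = 10/3 tbsp) × 8 × 15 mL/tbsp = 400.0 mL
tahini: (1 cup + 4 tbsp = 1.25 cup) × 8 × 240 mL/cup = 2400.0 mL
heavy cream: 5 tbsp × 8 ÷ 16 tbsp/cup × 238 g/cup = 595.0 g
diced onion: 275 g × 8 ÷ 28.35 g/oz ≈ 77.6 oz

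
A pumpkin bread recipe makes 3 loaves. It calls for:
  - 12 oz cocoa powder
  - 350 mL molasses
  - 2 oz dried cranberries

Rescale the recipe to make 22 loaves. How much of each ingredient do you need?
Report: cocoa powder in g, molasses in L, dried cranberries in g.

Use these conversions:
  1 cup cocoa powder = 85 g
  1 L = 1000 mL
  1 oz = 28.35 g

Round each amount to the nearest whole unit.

cocoa powder: 2495 g; molasses: 3 L; dried cranberries: 416 g

Scaling factor: 22/3.
cocoa powder: 12 oz × 22/3 × 28.35 g/oz ≈ 2495 g
molasses: 350 mL × 22/3 ÷ 1000 mL/L ≈ 3 L
dried cranberries: 2 oz × 22/3 × 28.35 g/oz ≈ 416 g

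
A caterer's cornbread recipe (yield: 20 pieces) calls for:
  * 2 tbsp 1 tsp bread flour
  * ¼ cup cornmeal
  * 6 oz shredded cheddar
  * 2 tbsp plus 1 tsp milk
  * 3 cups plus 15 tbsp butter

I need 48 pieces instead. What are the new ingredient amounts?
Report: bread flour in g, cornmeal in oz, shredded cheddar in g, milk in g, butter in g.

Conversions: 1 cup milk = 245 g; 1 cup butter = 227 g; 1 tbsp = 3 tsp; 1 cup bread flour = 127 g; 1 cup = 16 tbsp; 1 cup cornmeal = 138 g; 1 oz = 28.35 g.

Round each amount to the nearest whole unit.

bread flour: 44 g; cornmeal: 3 oz; shredded cheddar: 408 g; milk: 86 g; butter: 2145 g

Scaling factor: 48/20 = 12/5 = 2.4.
bread flour: (2 tbsp + 1 tsp = 7/3 tbsp) × 12/5 ÷ 16 tbsp/cup × 127 g/cup ≈ 44 g
cornmeal: 0.25 cup × 12/5 × 138 g/cup ÷ 28.35 g/oz ≈ 3 oz
shredded cheddar: 6 oz × 12/5 × 28.35 g/oz ≈ 408 g
milk: (2 tbsp + 1 tsp = 7/3 tbsp) × 12/5 ÷ 16 tbsp/cup × 245 g/cup ≈ 86 g
butter: (3 cup + 15 tbsp = 3.9375 cup) × 12/5 × 227 g/cup ≈ 2145 g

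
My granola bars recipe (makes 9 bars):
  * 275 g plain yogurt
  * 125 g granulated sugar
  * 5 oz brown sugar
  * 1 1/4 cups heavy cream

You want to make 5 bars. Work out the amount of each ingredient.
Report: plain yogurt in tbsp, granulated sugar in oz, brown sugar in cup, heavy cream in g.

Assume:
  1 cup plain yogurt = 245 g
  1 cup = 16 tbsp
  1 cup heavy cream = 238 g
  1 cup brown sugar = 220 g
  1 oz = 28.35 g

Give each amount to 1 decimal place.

plain yogurt: 10.0 tbsp; granulated sugar: 2.4 oz; brown sugar: 0.4 cup; heavy cream: 165.3 g

Scaling factor: 5/9.
plain yogurt: 275 g × 5/9 ÷ 245 g/cup × 16 tbsp/cup ≈ 10.0 tbsp
granulated sugar: 125 g × 5/9 ÷ 28.35 g/oz ≈ 2.4 oz
brown sugar: 5 oz × 5/9 × 28.35 g/oz ÷ 220 g/cup ≈ 0.4 cup
heavy cream: 1.25 cup × 5/9 × 238 g/cup ≈ 165.3 g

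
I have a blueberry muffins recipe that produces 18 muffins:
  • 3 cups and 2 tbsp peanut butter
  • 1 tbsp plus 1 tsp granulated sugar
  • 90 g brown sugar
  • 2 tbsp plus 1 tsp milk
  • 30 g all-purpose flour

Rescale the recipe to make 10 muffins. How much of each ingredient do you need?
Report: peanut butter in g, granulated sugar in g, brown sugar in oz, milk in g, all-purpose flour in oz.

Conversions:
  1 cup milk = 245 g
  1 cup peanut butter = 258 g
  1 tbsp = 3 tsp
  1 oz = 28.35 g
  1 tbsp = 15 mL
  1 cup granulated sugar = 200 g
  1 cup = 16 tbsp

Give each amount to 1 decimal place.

peanut butter: 447.9 g; granulated sugar: 9.3 g; brown sugar: 1.8 oz; milk: 19.8 g; all-purpose flour: 0.6 oz

Scaling factor: 10/18 = 5/9.
peanut butter: (3 cup + 2 tbsp = 3.125 cup) × 5/9 × 258 g/cup ≈ 447.9 g
granulated sugar: (1 tbsp + 1 tsp = 4/3 tbsp) × 5/9 ÷ 16 tbsp/cup × 200 g/cup ≈ 9.3 g
brown sugar: 90 g × 5/9 ÷ 28.35 g/oz ≈ 1.8 oz
milk: (2 tbsp + 1 tsp = 7/3 tbsp) × 5/9 ÷ 16 tbsp/cup × 245 g/cup ≈ 19.8 g
all-purpose flour: 30 g × 5/9 ÷ 28.35 g/oz ≈ 0.6 oz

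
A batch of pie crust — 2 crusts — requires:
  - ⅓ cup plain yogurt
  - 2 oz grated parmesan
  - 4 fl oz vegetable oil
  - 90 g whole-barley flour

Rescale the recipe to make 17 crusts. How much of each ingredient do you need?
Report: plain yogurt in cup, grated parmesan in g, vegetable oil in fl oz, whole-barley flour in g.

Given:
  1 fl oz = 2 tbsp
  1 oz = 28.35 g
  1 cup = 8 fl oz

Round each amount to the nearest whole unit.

plain yogurt: 3 cup; grated parmesan: 482 g; vegetable oil: 34 fl oz; whole-barley flour: 765 g

Scaling factor: 17/2 = 8.5.
plain yogurt: 1/3 cup × 17/2 ≈ 3 cup
grated parmesan: 2 oz × 17/2 × 28.35 g/oz ≈ 482 g
vegetable oil: 4 fl oz × 17/2 = 34 fl oz
whole-barley flour: 90 g × 17/2 = 765 g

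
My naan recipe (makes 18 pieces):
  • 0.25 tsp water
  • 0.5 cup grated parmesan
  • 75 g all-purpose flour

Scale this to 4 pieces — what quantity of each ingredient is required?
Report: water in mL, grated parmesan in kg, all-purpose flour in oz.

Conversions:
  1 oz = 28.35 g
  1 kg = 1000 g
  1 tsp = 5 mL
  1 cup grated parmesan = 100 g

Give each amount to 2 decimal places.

Scaling factor: 4/18 = 2/9.
water: 0.25 tsp × 2/9 × 5 mL/tsp ≈ 0.28 mL
grated parmesan: 0.5 cup × 2/9 × 100 g/cup ÷ 1000 g/kg ≈ 0.01 kg
all-purpose flour: 75 g × 2/9 ÷ 28.35 g/oz ≈ 0.59 oz

water: 0.28 mL; grated parmesan: 0.01 kg; all-purpose flour: 0.59 oz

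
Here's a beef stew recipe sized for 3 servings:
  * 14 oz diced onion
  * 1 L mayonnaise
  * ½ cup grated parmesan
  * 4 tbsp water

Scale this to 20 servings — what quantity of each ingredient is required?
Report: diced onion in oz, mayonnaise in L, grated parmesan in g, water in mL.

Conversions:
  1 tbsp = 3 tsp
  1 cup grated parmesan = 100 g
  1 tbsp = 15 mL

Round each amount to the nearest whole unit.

diced onion: 93 oz; mayonnaise: 7 L; grated parmesan: 333 g; water: 400 mL

Scaling factor: 20/3.
diced onion: 14 oz × 20/3 ≈ 93 oz
mayonnaise: 1 L × 20/3 ≈ 7 L
grated parmesan: 0.5 cup × 20/3 × 100 g/cup ≈ 333 g
water: 4 tbsp × 20/3 × 15 mL/tbsp = 400 mL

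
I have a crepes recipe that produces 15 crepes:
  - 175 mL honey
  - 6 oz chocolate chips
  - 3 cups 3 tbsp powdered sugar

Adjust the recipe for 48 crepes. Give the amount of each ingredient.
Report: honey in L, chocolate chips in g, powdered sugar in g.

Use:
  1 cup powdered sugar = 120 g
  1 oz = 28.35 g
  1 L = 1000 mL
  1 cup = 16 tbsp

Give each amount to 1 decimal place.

Scaling factor: 48/15 = 16/5 = 3.2.
honey: 175 mL × 16/5 ÷ 1000 mL/L ≈ 0.6 L
chocolate chips: 6 oz × 16/5 × 28.35 g/oz ≈ 544.3 g
powdered sugar: (3 cup + 3 tbsp = 3.1875 cup) × 16/5 × 120 g/cup = 1224.0 g

honey: 0.6 L; chocolate chips: 544.3 g; powdered sugar: 1224.0 g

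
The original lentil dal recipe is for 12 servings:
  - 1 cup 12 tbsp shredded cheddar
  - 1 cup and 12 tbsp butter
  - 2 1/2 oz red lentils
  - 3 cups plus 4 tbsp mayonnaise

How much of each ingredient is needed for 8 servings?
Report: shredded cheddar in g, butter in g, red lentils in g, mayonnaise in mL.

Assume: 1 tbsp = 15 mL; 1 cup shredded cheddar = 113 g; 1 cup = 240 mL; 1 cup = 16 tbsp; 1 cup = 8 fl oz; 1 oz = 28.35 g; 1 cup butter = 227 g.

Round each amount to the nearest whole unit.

Scaling factor: 8/12 = 2/3.
shredded cheddar: (1 cup + 12 tbsp = 1.75 cup) × 2/3 × 113 g/cup ≈ 132 g
butter: (1 cup + 12 tbsp = 1.75 cup) × 2/3 × 227 g/cup ≈ 265 g
red lentils: 2.5 oz × 2/3 × 28.35 g/oz ≈ 47 g
mayonnaise: (3 cup + 4 tbsp = 3.25 cup) × 2/3 × 240 mL/cup = 520 mL

shredded cheddar: 132 g; butter: 265 g; red lentils: 47 g; mayonnaise: 520 mL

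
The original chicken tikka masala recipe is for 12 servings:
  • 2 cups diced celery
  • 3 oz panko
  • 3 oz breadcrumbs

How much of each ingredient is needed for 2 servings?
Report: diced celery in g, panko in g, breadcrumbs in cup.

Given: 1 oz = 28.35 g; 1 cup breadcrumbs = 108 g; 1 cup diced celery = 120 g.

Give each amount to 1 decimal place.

diced celery: 40.0 g; panko: 14.2 g; breadcrumbs: 0.1 cup

Scaling factor: 2/12 = 1/6.
diced celery: 2 cup × 1/6 × 120 g/cup = 40.0 g
panko: 3 oz × 1/6 × 28.35 g/oz ≈ 14.2 g
breadcrumbs: 3 oz × 1/6 × 28.35 g/oz ÷ 108 g/cup ≈ 0.1 cup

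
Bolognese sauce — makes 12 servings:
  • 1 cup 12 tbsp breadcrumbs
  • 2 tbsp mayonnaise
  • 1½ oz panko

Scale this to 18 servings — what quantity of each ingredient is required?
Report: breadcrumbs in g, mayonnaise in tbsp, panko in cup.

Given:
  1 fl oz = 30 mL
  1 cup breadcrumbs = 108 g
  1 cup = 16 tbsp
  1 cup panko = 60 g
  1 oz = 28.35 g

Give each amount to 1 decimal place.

breadcrumbs: 283.5 g; mayonnaise: 3.0 tbsp; panko: 1.1 cup

Scaling factor: 18/12 = 3/2 = 1.5.
breadcrumbs: (1 cup + 12 tbsp = 1.75 cup) × 3/2 × 108 g/cup = 283.5 g
mayonnaise: 2 tbsp × 3/2 = 3.0 tbsp
panko: 1.5 oz × 3/2 × 28.35 g/oz ÷ 60 g/cup ≈ 1.1 cup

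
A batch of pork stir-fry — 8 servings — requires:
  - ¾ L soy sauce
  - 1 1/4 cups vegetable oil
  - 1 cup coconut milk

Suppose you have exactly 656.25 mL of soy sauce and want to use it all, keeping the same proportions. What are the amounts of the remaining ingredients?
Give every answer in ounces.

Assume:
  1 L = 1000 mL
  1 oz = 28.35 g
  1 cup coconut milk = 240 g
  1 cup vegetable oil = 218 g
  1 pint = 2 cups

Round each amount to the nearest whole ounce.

vegetable oil: 8 oz; coconut milk: 7 oz

The original recipe has 750 mL of soy sauce, so the scaling factor is 656.25 ÷ 750 = 7/8 = 0.875.
vegetable oil: 1.25 cup × 7/8 × 218 g/cup ÷ 28.35 g/oz ≈ 8 oz
coconut milk: 1 cup × 7/8 × 240 g/cup ÷ 28.35 g/oz ≈ 7 oz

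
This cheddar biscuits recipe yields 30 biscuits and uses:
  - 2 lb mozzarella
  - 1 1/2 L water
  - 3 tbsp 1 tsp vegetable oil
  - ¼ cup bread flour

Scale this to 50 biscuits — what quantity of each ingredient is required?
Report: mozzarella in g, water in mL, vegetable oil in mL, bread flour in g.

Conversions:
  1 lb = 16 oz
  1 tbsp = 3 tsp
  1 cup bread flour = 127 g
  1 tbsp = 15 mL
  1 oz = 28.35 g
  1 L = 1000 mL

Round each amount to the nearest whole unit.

mozzarella: 1512 g; water: 2500 mL; vegetable oil: 83 mL; bread flour: 53 g

Scaling factor: 50/30 = 5/3.
mozzarella: 2 lb × 5/3 × 16 oz/lb × 28.35 g/oz = 1512 g
water: 1.5 L × 5/3 × 1000 mL/L = 2500 mL
vegetable oil: (3 tbsp + 1 tsp = 10/3 tbsp) × 5/3 × 15 mL/tbsp ≈ 83 mL
bread flour: 0.25 cup × 5/3 × 127 g/cup ≈ 53 g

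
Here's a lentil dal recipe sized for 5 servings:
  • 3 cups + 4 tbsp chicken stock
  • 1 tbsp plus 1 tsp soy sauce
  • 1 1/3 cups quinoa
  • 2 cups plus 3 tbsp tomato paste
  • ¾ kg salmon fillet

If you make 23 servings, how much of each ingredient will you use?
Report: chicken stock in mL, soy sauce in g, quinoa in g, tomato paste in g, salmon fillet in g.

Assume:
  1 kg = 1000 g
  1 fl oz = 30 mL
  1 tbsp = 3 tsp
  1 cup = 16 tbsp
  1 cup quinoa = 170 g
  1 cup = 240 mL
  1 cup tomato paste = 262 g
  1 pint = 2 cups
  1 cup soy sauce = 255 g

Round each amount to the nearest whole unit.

Scaling factor: 23/5 = 4.6.
chicken stock: (3 cup + 4 tbsp = 3.25 cup) × 23/5 × 240 mL/cup = 3588 mL
soy sauce: (1 tbsp + 1 tsp = 4/3 tbsp) × 23/5 ÷ 16 tbsp/cup × 255 g/cup ≈ 98 g
quinoa: 4/3 cup × 23/5 × 170 g/cup ≈ 1043 g
tomato paste: (2 cup + 3 tbsp = 2.1875 cup) × 23/5 × 262 g/cup ≈ 2636 g
salmon fillet: 0.75 kg × 23/5 × 1000 g/kg = 3450 g

chicken stock: 3588 mL; soy sauce: 98 g; quinoa: 1043 g; tomato paste: 2636 g; salmon fillet: 3450 g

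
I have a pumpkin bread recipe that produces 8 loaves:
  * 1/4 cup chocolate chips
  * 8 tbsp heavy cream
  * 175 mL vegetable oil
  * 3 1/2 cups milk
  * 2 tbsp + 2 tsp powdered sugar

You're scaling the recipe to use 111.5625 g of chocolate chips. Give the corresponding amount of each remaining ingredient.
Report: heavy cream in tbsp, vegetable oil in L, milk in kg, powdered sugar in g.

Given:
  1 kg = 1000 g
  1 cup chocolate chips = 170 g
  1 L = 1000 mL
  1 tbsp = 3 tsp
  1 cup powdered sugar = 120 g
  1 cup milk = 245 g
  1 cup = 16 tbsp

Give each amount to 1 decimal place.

heavy cream: 21.0 tbsp; vegetable oil: 0.5 L; milk: 2.3 kg; powdered sugar: 52.5 g

The original recipe has 42.5 g of chocolate chips, so the scaling factor is 111.5625 ÷ 42.5 = 21/8 = 2.625.
heavy cream: 8 tbsp × 21/8 = 21.0 tbsp
vegetable oil: 175 mL × 21/8 ÷ 1000 mL/L ≈ 0.5 L
milk: 3.5 cup × 21/8 × 245 g/cup ÷ 1000 g/kg ≈ 2.3 kg
powdered sugar: (2 tbsp + 2 tsp = 8/3 tbsp) × 21/8 ÷ 16 tbsp/cup × 120 g/cup = 52.5 g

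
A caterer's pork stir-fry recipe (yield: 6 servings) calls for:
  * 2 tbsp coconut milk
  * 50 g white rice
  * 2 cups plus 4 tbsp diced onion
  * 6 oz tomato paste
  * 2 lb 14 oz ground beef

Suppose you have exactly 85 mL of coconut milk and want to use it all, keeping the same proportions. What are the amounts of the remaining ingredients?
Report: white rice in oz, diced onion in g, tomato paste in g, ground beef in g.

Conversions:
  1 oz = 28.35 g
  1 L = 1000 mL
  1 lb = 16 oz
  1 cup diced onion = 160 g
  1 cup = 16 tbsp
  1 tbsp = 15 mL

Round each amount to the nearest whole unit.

The original recipe has 30 mL of coconut milk, so the scaling factor is 85 ÷ 30 = 17/6.
white rice: 50 g × 17/6 ÷ 28.35 g/oz ≈ 5 oz
diced onion: (2 cup + 4 tbsp = 2.25 cup) × 17/6 × 160 g/cup = 1020 g
tomato paste: 6 oz × 17/6 × 28.35 g/oz ≈ 482 g
ground beef: (2 lb + 14 oz = 2.875 lb) × 17/6 × 16 oz/lb × 28.35 g/oz ≈ 3695 g

white rice: 5 oz; diced onion: 1020 g; tomato paste: 482 g; ground beef: 3695 g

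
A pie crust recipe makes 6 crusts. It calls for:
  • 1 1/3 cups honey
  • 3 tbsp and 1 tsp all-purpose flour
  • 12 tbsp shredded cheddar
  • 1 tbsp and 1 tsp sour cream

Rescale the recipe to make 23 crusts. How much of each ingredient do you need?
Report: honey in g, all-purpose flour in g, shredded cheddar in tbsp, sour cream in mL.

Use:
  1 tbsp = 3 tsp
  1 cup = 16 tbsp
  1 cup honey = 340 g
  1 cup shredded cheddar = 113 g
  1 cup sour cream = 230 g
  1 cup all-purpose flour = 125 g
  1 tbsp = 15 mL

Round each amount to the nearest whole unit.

honey: 1738 g; all-purpose flour: 100 g; shredded cheddar: 46 tbsp; sour cream: 77 mL

Scaling factor: 23/6.
honey: 4/3 cup × 23/6 × 340 g/cup ≈ 1738 g
all-purpose flour: (3 tbsp + 1 tsp = 10/3 tbsp) × 23/6 ÷ 16 tbsp/cup × 125 g/cup ≈ 100 g
shredded cheddar: 12 tbsp × 23/6 = 46 tbsp
sour cream: (1 tbsp + 1 tsp = 4/3 tbsp) × 23/6 × 15 mL/tbsp ≈ 77 mL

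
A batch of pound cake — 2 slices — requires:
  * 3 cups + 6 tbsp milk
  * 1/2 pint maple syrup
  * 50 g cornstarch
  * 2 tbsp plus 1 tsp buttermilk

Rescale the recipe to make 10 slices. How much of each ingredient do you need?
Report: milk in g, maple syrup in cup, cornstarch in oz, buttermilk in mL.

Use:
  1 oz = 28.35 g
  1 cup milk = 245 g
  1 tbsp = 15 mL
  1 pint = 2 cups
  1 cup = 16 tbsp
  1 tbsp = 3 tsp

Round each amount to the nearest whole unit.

Scaling factor: 10/2 = 5.
milk: (3 cup + 6 tbsp = 3.375 cup) × 5 × 245 g/cup ≈ 4134 g
maple syrup: 0.5 pint × 5 × 2 cup/pint = 5 cup
cornstarch: 50 g × 5 ÷ 28.35 g/oz ≈ 9 oz
buttermilk: (2 tbsp + 1 tsp = 7/3 tbsp) × 5 × 15 mL/tbsp = 175 mL

milk: 4134 g; maple syrup: 5 cup; cornstarch: 9 oz; buttermilk: 175 mL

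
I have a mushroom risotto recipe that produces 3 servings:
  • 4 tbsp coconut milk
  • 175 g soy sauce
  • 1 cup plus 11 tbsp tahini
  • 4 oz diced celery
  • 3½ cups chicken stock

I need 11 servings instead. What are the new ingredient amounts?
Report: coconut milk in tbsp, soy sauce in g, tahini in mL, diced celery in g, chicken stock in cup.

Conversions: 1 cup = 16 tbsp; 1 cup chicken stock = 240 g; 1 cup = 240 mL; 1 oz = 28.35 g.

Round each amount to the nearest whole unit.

coconut milk: 15 tbsp; soy sauce: 642 g; tahini: 1485 mL; diced celery: 416 g; chicken stock: 13 cup

Scaling factor: 11/3.
coconut milk: 4 tbsp × 11/3 ≈ 15 tbsp
soy sauce: 175 g × 11/3 ≈ 642 g
tahini: (1 cup + 11 tbsp = 1.6875 cup) × 11/3 × 240 mL/cup = 1485 mL
diced celery: 4 oz × 11/3 × 28.35 g/oz ≈ 416 g
chicken stock: 3.5 cup × 11/3 ≈ 13 cup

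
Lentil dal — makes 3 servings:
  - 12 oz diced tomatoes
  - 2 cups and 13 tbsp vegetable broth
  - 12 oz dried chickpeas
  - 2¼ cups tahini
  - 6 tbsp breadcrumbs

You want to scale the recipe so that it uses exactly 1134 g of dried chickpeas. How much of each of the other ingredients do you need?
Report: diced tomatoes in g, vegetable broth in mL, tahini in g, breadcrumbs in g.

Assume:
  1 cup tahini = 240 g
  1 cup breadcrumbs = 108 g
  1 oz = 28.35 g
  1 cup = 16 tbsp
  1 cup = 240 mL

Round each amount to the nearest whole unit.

The original recipe has 340.2 g of dried chickpeas, so the scaling factor is 1134 ÷ 340.2 = 10/3.
diced tomatoes: 12 oz × 10/3 × 28.35 g/oz = 1134 g
vegetable broth: (2 cup + 13 tbsp = 2.8125 cup) × 10/3 × 240 mL/cup = 2250 mL
tahini: 2.25 cup × 10/3 × 240 g/cup = 1800 g
breadcrumbs: 6 tbsp × 10/3 ÷ 16 tbsp/cup × 108 g/cup = 135 g

diced tomatoes: 1134 g; vegetable broth: 2250 mL; tahini: 1800 g; breadcrumbs: 135 g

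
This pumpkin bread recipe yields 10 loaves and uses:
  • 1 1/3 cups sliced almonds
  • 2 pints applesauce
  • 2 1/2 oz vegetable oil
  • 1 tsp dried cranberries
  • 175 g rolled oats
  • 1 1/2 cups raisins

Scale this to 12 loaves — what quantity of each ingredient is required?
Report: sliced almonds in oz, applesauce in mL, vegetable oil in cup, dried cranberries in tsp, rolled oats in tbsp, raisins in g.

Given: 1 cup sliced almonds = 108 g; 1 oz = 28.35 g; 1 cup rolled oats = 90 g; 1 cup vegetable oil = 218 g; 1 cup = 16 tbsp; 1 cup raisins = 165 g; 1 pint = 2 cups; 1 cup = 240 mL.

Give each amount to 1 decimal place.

sliced almonds: 6.1 oz; applesauce: 1152.0 mL; vegetable oil: 0.4 cup; dried cranberries: 1.2 tsp; rolled oats: 37.3 tbsp; raisins: 297.0 g

Scaling factor: 12/10 = 6/5 = 1.2.
sliced almonds: 4/3 cup × 6/5 × 108 g/cup ÷ 28.35 g/oz ≈ 6.1 oz
applesauce: 2 pint × 6/5 × 2 cup/pint × 240 mL/cup = 1152.0 mL
vegetable oil: 2.5 oz × 6/5 × 28.35 g/oz ÷ 218 g/cup ≈ 0.4 cup
dried cranberries: 1 tsp × 6/5 = 1.2 tsp
rolled oats: 175 g × 6/5 ÷ 90 g/cup × 16 tbsp/cup ≈ 37.3 tbsp
raisins: 1.5 cup × 6/5 × 165 g/cup = 297.0 g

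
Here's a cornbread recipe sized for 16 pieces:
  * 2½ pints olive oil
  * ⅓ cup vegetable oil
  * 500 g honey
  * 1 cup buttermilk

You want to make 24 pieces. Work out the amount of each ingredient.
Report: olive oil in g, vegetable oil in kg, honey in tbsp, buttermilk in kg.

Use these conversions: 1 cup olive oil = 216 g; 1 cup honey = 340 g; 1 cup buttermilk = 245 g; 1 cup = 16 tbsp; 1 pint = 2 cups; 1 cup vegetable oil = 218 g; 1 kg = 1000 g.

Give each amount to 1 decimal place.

Scaling factor: 24/16 = 3/2 = 1.5.
olive oil: 2.5 pint × 3/2 × 2 cup/pint × 216 g/cup = 1620.0 g
vegetable oil: 1/3 cup × 3/2 × 218 g/cup ÷ 1000 g/kg ≈ 0.1 kg
honey: 500 g × 3/2 ÷ 340 g/cup × 16 tbsp/cup ≈ 35.3 tbsp
buttermilk: 1 cup × 3/2 × 245 g/cup ÷ 1000 g/kg ≈ 0.4 kg

olive oil: 1620.0 g; vegetable oil: 0.1 kg; honey: 35.3 tbsp; buttermilk: 0.4 kg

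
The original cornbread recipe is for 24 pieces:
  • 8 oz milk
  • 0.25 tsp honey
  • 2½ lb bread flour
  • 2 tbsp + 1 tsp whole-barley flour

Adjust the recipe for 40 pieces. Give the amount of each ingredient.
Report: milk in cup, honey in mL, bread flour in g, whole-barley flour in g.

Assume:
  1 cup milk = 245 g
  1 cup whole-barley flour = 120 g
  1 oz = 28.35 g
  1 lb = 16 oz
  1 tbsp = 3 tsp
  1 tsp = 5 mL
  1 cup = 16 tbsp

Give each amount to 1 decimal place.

milk: 1.5 cup; honey: 2.1 mL; bread flour: 1890.0 g; whole-barley flour: 29.2 g

Scaling factor: 40/24 = 5/3.
milk: 8 oz × 5/3 × 28.35 g/oz ÷ 245 g/cup ≈ 1.5 cup
honey: 0.25 tsp × 5/3 × 5 mL/tsp ≈ 2.1 mL
bread flour: 2.5 lb × 5/3 × 16 oz/lb × 28.35 g/oz = 1890.0 g
whole-barley flour: (2 tbsp + 1 tsp = 7/3 tbsp) × 5/3 ÷ 16 tbsp/cup × 120 g/cup ≈ 29.2 g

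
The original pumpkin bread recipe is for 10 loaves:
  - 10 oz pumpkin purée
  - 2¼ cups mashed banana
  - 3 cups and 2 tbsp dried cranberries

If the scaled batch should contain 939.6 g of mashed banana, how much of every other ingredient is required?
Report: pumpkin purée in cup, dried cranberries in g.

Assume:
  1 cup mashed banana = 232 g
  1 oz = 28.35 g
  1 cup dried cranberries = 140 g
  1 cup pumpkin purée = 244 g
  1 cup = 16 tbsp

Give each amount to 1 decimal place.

pumpkin purée: 2.1 cup; dried cranberries: 787.5 g

The original recipe has 522 g of mashed banana, so the scaling factor is 939.6 ÷ 522 = 9/5 = 1.8.
pumpkin purée: 10 oz × 9/5 × 28.35 g/oz ÷ 244 g/cup ≈ 2.1 cup
dried cranberries: (3 cup + 2 tbsp = 3.125 cup) × 9/5 × 140 g/cup = 787.5 g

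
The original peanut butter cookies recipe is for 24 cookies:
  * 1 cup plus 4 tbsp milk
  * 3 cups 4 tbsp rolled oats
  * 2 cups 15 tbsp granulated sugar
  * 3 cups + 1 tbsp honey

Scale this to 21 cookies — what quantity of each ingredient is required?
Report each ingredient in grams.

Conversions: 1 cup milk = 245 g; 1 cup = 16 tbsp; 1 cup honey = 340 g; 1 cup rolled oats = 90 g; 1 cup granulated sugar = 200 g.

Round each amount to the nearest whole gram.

Scaling factor: 21/24 = 7/8 = 0.875.
milk: (1 cup + 4 tbsp = 1.25 cup) × 7/8 × 245 g/cup ≈ 268 g
rolled oats: (3 cup + 4 tbsp = 3.25 cup) × 7/8 × 90 g/cup ≈ 256 g
granulated sugar: (2 cup + 15 tbsp = 2.9375 cup) × 7/8 × 200 g/cup ≈ 514 g
honey: (3 cup + 1 tbsp = 3.0625 cup) × 7/8 × 340 g/cup ≈ 911 g

milk: 268 g; rolled oats: 256 g; granulated sugar: 514 g; honey: 911 g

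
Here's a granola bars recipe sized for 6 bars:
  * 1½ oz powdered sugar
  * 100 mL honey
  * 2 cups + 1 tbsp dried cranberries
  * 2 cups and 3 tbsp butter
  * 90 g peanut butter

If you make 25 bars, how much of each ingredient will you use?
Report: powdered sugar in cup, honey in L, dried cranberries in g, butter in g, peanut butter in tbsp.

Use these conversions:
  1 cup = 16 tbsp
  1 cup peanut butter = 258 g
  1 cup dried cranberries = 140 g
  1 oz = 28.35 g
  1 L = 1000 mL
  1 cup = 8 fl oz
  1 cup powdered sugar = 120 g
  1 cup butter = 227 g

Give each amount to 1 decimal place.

Scaling factor: 25/6.
powdered sugar: 1.5 oz × 25/6 × 28.35 g/oz ÷ 120 g/cup ≈ 1.5 cup
honey: 100 mL × 25/6 ÷ 1000 mL/L ≈ 0.4 L
dried cranberries: (2 cup + 1 tbsp = 2.0625 cup) × 25/6 × 140 g/cup ≈ 1203.1 g
butter: (2 cup + 3 tbsp = 2.1875 cup) × 25/6 × 227 g/cup ≈ 2069.0 g
peanut butter: 90 g × 25/6 ÷ 258 g/cup × 16 tbsp/cup ≈ 23.3 tbsp

powdered sugar: 1.5 cup; honey: 0.4 L; dried cranberries: 1203.1 g; butter: 2069.0 g; peanut butter: 23.3 tbsp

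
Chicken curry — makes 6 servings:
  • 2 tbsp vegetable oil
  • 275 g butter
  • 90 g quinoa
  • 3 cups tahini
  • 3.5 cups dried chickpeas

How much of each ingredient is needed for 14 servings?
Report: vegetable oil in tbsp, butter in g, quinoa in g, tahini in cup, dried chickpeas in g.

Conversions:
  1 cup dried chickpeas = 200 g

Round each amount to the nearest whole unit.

Scaling factor: 14/6 = 7/3.
vegetable oil: 2 tbsp × 7/3 ≈ 5 tbsp
butter: 275 g × 7/3 ≈ 642 g
quinoa: 90 g × 7/3 = 210 g
tahini: 3 cup × 7/3 = 7 cup
dried chickpeas: 3.5 cup × 7/3 × 200 g/cup ≈ 1633 g

vegetable oil: 5 tbsp; butter: 642 g; quinoa: 210 g; tahini: 7 cup; dried chickpeas: 1633 g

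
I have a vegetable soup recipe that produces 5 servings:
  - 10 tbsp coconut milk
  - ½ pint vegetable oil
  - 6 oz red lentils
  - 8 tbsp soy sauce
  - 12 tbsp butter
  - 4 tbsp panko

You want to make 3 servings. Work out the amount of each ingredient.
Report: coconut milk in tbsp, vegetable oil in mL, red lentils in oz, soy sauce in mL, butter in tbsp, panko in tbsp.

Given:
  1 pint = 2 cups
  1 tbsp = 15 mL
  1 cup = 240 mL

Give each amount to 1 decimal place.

Scaling factor: 3/5 = 0.6.
coconut milk: 10 tbsp × 3/5 = 6.0 tbsp
vegetable oil: 0.5 pint × 3/5 × 2 cup/pint × 240 mL/cup = 144.0 mL
red lentils: 6 oz × 3/5 = 3.6 oz
soy sauce: 8 tbsp × 3/5 × 15 mL/tbsp = 72.0 mL
butter: 12 tbsp × 3/5 = 7.2 tbsp
panko: 4 tbsp × 3/5 = 2.4 tbsp

coconut milk: 6.0 tbsp; vegetable oil: 144.0 mL; red lentils: 3.6 oz; soy sauce: 72.0 mL; butter: 7.2 tbsp; panko: 2.4 tbsp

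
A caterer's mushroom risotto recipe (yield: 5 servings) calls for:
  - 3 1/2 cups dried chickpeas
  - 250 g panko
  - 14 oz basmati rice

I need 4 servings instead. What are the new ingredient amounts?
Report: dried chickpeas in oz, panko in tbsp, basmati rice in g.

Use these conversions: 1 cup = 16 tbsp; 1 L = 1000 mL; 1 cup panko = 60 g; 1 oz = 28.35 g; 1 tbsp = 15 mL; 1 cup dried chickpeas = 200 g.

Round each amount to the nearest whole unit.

Scaling factor: 4/5 = 0.8.
dried chickpeas: 3.5 cup × 4/5 × 200 g/cup ÷ 28.35 g/oz ≈ 20 oz
panko: 250 g × 4/5 ÷ 60 g/cup × 16 tbsp/cup ≈ 53 tbsp
basmati rice: 14 oz × 4/5 × 28.35 g/oz ≈ 318 g

dried chickpeas: 20 oz; panko: 53 tbsp; basmati rice: 318 g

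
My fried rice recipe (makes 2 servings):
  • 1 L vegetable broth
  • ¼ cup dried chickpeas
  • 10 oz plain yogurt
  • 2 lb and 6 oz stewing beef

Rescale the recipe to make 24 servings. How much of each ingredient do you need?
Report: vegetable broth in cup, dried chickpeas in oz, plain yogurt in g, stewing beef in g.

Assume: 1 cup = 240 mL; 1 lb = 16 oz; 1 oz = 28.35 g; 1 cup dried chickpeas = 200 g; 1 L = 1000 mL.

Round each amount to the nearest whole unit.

Scaling factor: 24/2 = 12.
vegetable broth: 1 L × 12 × 1000 mL/L ÷ 240 mL/cup = 50 cup
dried chickpeas: 0.25 cup × 12 × 200 g/cup ÷ 28.35 g/oz ≈ 21 oz
plain yogurt: 10 oz × 12 × 28.35 g/oz = 3402 g
stewing beef: (2 lb + 6 oz = 2.375 lb) × 12 × 16 oz/lb × 28.35 g/oz ≈ 12928 g

vegetable broth: 50 cup; dried chickpeas: 21 oz; plain yogurt: 3402 g; stewing beef: 12928 g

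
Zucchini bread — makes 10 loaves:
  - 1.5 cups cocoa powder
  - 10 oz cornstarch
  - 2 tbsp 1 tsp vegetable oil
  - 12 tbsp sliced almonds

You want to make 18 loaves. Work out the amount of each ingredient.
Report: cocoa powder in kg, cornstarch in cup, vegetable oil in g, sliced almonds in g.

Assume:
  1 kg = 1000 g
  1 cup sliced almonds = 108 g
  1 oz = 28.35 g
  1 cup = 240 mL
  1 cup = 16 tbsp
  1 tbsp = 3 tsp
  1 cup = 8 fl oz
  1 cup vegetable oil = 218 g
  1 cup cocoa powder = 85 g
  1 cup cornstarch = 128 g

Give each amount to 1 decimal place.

cocoa powder: 0.2 kg; cornstarch: 4.0 cup; vegetable oil: 57.2 g; sliced almonds: 145.8 g

Scaling factor: 18/10 = 9/5 = 1.8.
cocoa powder: 1.5 cup × 9/5 × 85 g/cup ÷ 1000 g/kg ≈ 0.2 kg
cornstarch: 10 oz × 9/5 × 28.35 g/oz ÷ 128 g/cup ≈ 4.0 cup
vegetable oil: (2 tbsp + 1 tsp = 7/3 tbsp) × 9/5 ÷ 16 tbsp/cup × 218 g/cup ≈ 57.2 g
sliced almonds: 12 tbsp × 9/5 ÷ 16 tbsp/cup × 108 g/cup = 145.8 g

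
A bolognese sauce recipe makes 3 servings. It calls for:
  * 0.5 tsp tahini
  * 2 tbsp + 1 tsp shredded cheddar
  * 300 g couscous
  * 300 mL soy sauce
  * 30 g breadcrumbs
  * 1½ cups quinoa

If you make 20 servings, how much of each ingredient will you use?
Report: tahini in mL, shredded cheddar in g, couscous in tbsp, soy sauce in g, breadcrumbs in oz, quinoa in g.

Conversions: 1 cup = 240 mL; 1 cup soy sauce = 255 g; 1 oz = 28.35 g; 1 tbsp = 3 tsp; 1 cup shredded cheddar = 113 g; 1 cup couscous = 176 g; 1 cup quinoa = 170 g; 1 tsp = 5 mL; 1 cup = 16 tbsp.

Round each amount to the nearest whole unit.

Scaling factor: 20/3.
tahini: 0.5 tsp × 20/3 × 5 mL/tsp ≈ 17 mL
shredded cheddar: (2 tbsp + 1 tsp = 7/3 tbsp) × 20/3 ÷ 16 tbsp/cup × 113 g/cup ≈ 110 g
couscous: 300 g × 20/3 ÷ 176 g/cup × 16 tbsp/cup ≈ 182 tbsp
soy sauce: 300 mL × 20/3 ÷ 240 mL/cup × 255 g/cup = 2125 g
breadcrumbs: 30 g × 20/3 ÷ 28.35 g/oz ≈ 7 oz
quinoa: 1.5 cup × 20/3 × 170 g/cup = 1700 g

tahini: 17 mL; shredded cheddar: 110 g; couscous: 182 tbsp; soy sauce: 2125 g; breadcrumbs: 7 oz; quinoa: 1700 g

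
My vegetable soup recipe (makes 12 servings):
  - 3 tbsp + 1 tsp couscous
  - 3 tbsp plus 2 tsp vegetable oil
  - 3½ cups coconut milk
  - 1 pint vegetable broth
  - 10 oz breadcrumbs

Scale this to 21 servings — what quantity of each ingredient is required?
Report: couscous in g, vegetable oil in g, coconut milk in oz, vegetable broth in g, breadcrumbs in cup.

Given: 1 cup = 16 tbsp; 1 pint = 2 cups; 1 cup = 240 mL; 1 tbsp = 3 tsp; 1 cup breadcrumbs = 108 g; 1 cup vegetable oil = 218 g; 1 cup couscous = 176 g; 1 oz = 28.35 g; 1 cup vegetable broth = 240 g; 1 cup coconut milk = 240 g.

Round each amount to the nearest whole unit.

Scaling factor: 21/12 = 7/4 = 1.75.
couscous: (3 tbsp + 1 tsp = 10/3 tbsp) × 7/4 ÷ 16 tbsp/cup × 176 g/cup ≈ 64 g
vegetable oil: (3 tbsp + 2 tsp = 11/3 tbsp) × 7/4 ÷ 16 tbsp/cup × 218 g/cup ≈ 87 g
coconut milk: 3.5 cup × 7/4 × 240 g/cup ÷ 28.35 g/oz ≈ 52 oz
vegetable broth: 1 pint × 7/4 × 2 cup/pint × 240 g/cup = 840 g
breadcrumbs: 10 oz × 7/4 × 28.35 g/oz ÷ 108 g/cup ≈ 5 cup

couscous: 64 g; vegetable oil: 87 g; coconut milk: 52 oz; vegetable broth: 840 g; breadcrumbs: 5 cup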